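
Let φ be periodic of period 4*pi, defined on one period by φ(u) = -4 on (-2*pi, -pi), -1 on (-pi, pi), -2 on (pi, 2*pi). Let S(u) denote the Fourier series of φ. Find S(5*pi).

-3/2

u = 5*pi differs from u = pi by 1 full period(s), and the series is 4*pi-periodic.
At u = pi the one-sided limits are φ(pi^-) = -1 and φ(pi^+) = -2.
By Dirichlet's theorem the series converges to their average, [(-1) + (-2)]/2 = -3/2.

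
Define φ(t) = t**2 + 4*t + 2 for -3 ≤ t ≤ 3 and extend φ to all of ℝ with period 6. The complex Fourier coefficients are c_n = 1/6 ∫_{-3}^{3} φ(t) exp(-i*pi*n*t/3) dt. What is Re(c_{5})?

Since φ is real-valued, Re(c_{5}) = 1/6 ∫_{-3}^{3} φ(t) cos(5*pi*t/3) dt = a_{5}/2.
Integrating by parts twice (tabular method), an antiderivative of (t**2 + 4*t + 2) cos(5*pi*t/3) is 3*t**2*sin(5*pi*t/3)/(5*pi) + 12*t*sin(5*pi*t/3)/(5*pi) + 18*t*cos(5*pi*t/3)/(25*pi**2) - 54*sin(5*pi*t/3)/(125*pi**3) + 6*sin(5*pi*t/3)/(5*pi) + 36*cos(5*pi*t/3)/(25*pi**2); evaluating from -3 to 3: ∫_{-3}^{3} (t**2 + 4*t + 2) cos(5*pi*t/3) dt = (-18/(5*pi**2)) - (18/(25*pi**2)) = -108/(25*pi**2).
Hence Re(c_{5}) = (1/6)·(-108/(25*pi**2)) = -18/(25*pi**2).

-18/(25*pi**2)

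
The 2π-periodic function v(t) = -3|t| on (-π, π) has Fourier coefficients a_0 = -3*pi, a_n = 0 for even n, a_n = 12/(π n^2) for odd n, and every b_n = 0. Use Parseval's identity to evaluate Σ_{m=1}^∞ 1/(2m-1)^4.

Parseval: a_0^2/2 + Σ a_n^2 = (1/π) ∫_{-π}^{π} v(t)^2 dt = 6*pi**2.
Subtract a_0^2/2 = 9*pi**2/2: Σ a_n^2 = 3*pi**2/2.
Only odd n contribute, with a_n^2 = 144/(π^2 n^4), so Σ_{m≥1} 1/(2m-1)^4 = π^2·(3*pi**2/2)/144 = pi**4/96.

pi**4/96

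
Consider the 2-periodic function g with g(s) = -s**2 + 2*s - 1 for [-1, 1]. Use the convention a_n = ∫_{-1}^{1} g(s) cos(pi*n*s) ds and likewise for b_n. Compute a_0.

a_0 = ∫_{-1}^{1} g(s) ds = -8/3.

-8/3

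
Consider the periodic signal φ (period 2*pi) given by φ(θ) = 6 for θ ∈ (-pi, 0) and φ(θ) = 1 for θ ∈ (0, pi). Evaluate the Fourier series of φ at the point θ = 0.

At θ = 0 the one-sided limits are φ(0^-) = 6 and φ(0^+) = 1.
By Dirichlet's theorem the series converges to their average, [(6) + (1)]/2 = 7/2.

7/2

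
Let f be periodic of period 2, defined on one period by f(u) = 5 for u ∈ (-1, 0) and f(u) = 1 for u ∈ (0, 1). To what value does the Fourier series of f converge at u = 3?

3

u = 3 differs from u = 1 by 1 full period(s), and the series is 2-periodic.
At u = 1 the one-sided limits are f(1^-) = 1 and f(1^+) = 5.
By Dirichlet's theorem the series converges to their average, [(1) + (5)]/2 = 3.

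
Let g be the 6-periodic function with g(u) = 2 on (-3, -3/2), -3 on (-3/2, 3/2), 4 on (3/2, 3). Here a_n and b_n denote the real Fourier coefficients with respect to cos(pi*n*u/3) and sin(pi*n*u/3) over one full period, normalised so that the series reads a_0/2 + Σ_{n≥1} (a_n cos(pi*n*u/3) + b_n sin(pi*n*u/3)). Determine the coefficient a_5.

a_5 = 1/3 ∫_{-3}^{3} g(u) cos(5*pi*u/3) du.
Split the integral at the breakpoints.
Directly, an antiderivative of (2) cos(5*pi*u/3) is 6*sin(5*pi*u/3)/(5*pi); evaluating from -3 to -3/2: ∫_{-3}^{-3/2} (2) cos(5*pi*u/3) du = (-6/(5*pi)) - (0) = -6/(5*pi).
Directly, an antiderivative of (-3) cos(5*pi*u/3) is -9*sin(5*pi*u/3)/(5*pi); evaluating from -3/2 to 3/2: ∫_{-3/2}^{3/2} (-3) cos(5*pi*u/3) du = (-9/(5*pi)) - (9/(5*pi)) = -18/(5*pi).
Directly, an antiderivative of (4) cos(5*pi*u/3) is 12*sin(5*pi*u/3)/(5*pi); evaluating from 3/2 to 3: ∫_{3/2}^{3} (4) cos(5*pi*u/3) du = (0) - (12/(5*pi)) = -12/(5*pi).
Summing the pieces and multiplying by (1/3) gives a_5 = -12/(5*pi).

-12/(5*pi)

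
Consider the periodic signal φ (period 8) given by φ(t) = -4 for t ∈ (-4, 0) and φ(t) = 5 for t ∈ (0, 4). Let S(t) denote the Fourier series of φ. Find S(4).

1/2

At t = 4 the one-sided limits are φ(4^-) = 5 and φ(4^+) = -4.
By Dirichlet's theorem the series converges to their average, [(5) + (-4)]/2 = 1/2.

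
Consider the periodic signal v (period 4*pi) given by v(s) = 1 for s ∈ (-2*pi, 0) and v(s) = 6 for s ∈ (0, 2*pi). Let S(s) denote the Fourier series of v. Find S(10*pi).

7/2

s = 10*pi differs from s = 2*pi by 2 full period(s), and the series is 4*pi-periodic.
At s = 2*pi the one-sided limits are v(2*pi^-) = 6 and v(2*pi^+) = 1.
By Dirichlet's theorem the series converges to their average, [(6) + (1)]/2 = 7/2.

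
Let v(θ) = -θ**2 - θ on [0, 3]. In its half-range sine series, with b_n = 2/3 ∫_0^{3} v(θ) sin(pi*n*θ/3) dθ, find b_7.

b_7 = 2/3 ∫_0^{3} (-θ**2 - θ) sin(7*pi*θ/3) dθ.
Integrating by parts twice (tabular method), an antiderivative of (-θ**2 - θ) sin(7*pi*θ/3) is 3*θ**2*cos(7*pi*θ/3)/(7*pi) - 18*θ*sin(7*pi*θ/3)/(49*pi**2) + 3*θ*cos(7*pi*θ/3)/(7*pi) - 9*sin(7*pi*θ/3)/(49*pi**2) - 54*cos(7*pi*θ/3)/(343*pi**3); evaluating from 0 to 3: ∫_{0}^{3} (-θ**2 - θ) sin(7*pi*θ/3) dθ = (18*(3 - 98*pi**2)/(343*pi**3)) - (-54/(343*pi**3)) = 36*(3 - 49*pi**2)/(343*pi**3).
Hence b_7 = (2/3)·(36*(3 - 49*pi**2)/(343*pi**3)) = 24*(3 - 49*pi**2)/(343*pi**3).

24*(3 - 49*pi**2)/(343*pi**3)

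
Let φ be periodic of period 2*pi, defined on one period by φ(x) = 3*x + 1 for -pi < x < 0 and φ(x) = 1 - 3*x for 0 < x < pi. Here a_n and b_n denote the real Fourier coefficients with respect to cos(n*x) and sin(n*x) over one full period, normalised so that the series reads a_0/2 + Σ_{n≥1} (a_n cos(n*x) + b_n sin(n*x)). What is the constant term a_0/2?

a_0 = 1/pi ∫_{-pi}^{pi} φ(x) dx = 1/pi · (pi*(2 - 3*pi)) = 2 - 3*pi.
So the constant term a_0/2 = 1 - 3*pi/2.

1 - 3*pi/2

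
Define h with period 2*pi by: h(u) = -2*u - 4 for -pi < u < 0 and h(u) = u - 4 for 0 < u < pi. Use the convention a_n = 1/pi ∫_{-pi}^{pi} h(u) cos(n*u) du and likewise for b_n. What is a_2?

0

a_2 = 1/pi ∫_{-pi}^{pi} h(u) cos(2*u) du.
Split the integral at the breakpoints.
Integrating by parts (boundary term plus one more integral), an antiderivative of (-2*u - 4) cos(2*u) is -u*sin(2*u) - 2*sin(2*u) - cos(2*u)/2; evaluating from -pi to 0: ∫_{-pi}^{0} (-2*u - 4) cos(2*u) du = (-1/2) - (-1/2) = 0.
Integrating by parts (boundary term plus one more integral), an antiderivative of (u - 4) cos(2*u) is u*sin(2*u)/2 - 2*sin(2*u) + cos(2*u)/4; evaluating from 0 to pi: ∫_{0}^{pi} (u - 4) cos(2*u) du = (1/4) - (1/4) = 0.
Summing the pieces and multiplying by (1/pi) gives a_2 = 0.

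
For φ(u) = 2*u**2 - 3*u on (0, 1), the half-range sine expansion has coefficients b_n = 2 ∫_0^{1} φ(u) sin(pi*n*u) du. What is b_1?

-2/pi - 16/pi**3

b_1 = 2 ∫_0^{1} (2*u**2 - 3*u) sin(pi*u) du.
Integrating by parts twice (tabular method), an antiderivative of (2*u**2 - 3*u) sin(pi*u) is -2*u**2*cos(pi*u)/pi + 4*u*sin(pi*u)/pi**2 + 3*u*cos(pi*u)/pi - 3*sin(pi*u)/pi**2 + 4*cos(pi*u)/pi**3; evaluating from 0 to 1: ∫_{0}^{1} (2*u**2 - 3*u) sin(pi*u) du = ((-pi**2 - 4)/pi**3) - (4/pi**3) = (-pi**2 - 8)/pi**3.
Hence b_1 = 2·((-pi**2 - 8)/pi**3) = -2/pi - 16/pi**3.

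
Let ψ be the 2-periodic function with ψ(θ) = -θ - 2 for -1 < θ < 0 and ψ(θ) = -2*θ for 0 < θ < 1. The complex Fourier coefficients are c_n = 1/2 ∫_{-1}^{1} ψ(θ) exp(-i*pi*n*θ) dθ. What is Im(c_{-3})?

1/(6*pi)

Since ψ is real-valued, Im(c_{-3}) = -1/2 ∫_{-1}^{1} ψ(θ) sin(-3*pi*θ) dθ = b_{3}/2.
Split the integral at the breakpoints.
Integrating by parts (boundary term plus one more integral), an antiderivative of (-θ - 2) sin(-3*pi*θ) is -θ*cos(3*pi*θ)/(3*pi) + sin(3*pi*θ)/(9*pi**2) - 2*cos(3*pi*θ)/(3*pi); evaluating from -1 to 0: ∫_{-1}^{0} (-θ - 2) sin(-3*pi*θ) dθ = (-2/(3*pi)) - (1/(3*pi)) = -1/pi.
Integrating by parts (boundary term plus one more integral), an antiderivative of (-2*θ) sin(-3*pi*θ) is -2*θ*cos(3*pi*θ)/(3*pi) + 2*sin(3*pi*θ)/(9*pi**2); evaluating from 0 to 1: ∫_{0}^{1} (-2*θ) sin(-3*pi*θ) dθ = (2/(3*pi)) - (0) = 2/(3*pi).
So ∫_{-1}^{1} ψ(θ) sin(-3*pi*θ) dθ = -1/(3*pi).
Hence Im(c_{-3}) = (-1/2)·(-1/(3*pi)) = 1/(6*pi).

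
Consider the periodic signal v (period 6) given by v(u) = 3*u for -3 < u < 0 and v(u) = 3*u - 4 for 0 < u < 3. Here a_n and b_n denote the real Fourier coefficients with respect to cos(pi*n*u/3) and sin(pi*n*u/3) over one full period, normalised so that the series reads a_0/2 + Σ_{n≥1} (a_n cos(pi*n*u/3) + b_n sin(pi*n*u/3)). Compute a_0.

-4

a_0 = 1/3 ∫_{-3}^{3} v(u) du = 1/3 · (-12) = -4.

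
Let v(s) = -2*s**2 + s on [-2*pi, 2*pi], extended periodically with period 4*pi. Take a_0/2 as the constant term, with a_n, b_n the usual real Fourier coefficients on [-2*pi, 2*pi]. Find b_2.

b_2 = (1/(2*pi)) ∫_{-2*pi}^{2*pi} v(s) sin(s) ds.
Integrating by parts twice (tabular method), an antiderivative of (-2*s**2 + s) sin(s) is 2*s**2*cos(s) - 4*s*sin(s) - s*cos(s) + sin(s) - 4*cos(s); evaluating from -2*pi to 2*pi: ∫_{-2*pi}^{2*pi} (-2*s**2 + s) sin(s) ds = (-2*pi - 4 + 8*pi**2) - (-4 + 2*pi + 8*pi**2) = -4*pi.
Hence b_2 = (1/(2*pi))·(-4*pi) = -2.

-2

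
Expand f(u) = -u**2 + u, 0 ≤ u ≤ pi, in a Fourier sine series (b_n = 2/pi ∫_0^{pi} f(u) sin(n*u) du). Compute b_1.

b_1 = 2/pi ∫_0^{pi} (-u**2 + u) sin(u) du.
Integrating by parts twice (tabular method), an antiderivative of (-u**2 + u) sin(u) is u**2*cos(u) - 2*u*sin(u) - u*cos(u) + sin(u) - 2*cos(u); evaluating from 0 to pi: ∫_{0}^{pi} (-u**2 + u) sin(u) du = (-pi**2 + 2 + pi) - (-2) = -pi**2 + pi + 4.
Hence b_1 = (2/pi)·(-pi**2 + pi + 4) = -2*pi + 2 + 8/pi.

-2*pi + 2 + 8/pi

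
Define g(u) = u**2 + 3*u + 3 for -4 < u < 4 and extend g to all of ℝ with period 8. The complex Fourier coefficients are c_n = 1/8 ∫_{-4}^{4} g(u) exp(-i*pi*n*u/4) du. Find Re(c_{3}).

Since g is real-valued, Re(c_{3}) = 1/8 ∫_{-4}^{4} g(u) cos(3*pi*u/4) du = a_{3}/2.
Integrating by parts twice (tabular method), an antiderivative of (u**2 + 3*u + 3) cos(3*pi*u/4) is 4*u**2*sin(3*pi*u/4)/(3*pi) + 4*u*sin(3*pi*u/4)/pi + 32*u*cos(3*pi*u/4)/(9*pi**2) - 128*sin(3*pi*u/4)/(27*pi**3) + 4*sin(3*pi*u/4)/pi + 16*cos(3*pi*u/4)/(3*pi**2); evaluating from -4 to 4: ∫_{-4}^{4} (u**2 + 3*u + 3) cos(3*pi*u/4) du = (-176/(9*pi**2)) - (80/(9*pi**2)) = -256/(9*pi**2).
Hence Re(c_{3}) = (1/8)·(-256/(9*pi**2)) = -32/(9*pi**2).

-32/(9*pi**2)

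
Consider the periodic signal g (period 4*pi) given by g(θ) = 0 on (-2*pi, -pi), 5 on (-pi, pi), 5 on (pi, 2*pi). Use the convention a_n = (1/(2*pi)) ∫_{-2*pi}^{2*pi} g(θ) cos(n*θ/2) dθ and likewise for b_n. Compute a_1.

a_1 = (1/(2*pi)) ∫_{-2*pi}^{2*pi} g(θ) cos(θ/2) dθ.
Split the integral at the breakpoints.
∫_{-2*pi}^{-pi} (0) cos(θ/2) dθ = 0.
Directly, an antiderivative of (5) cos(θ/2) is 10*sin(θ/2); evaluating from -pi to pi: ∫_{-pi}^{pi} (5) cos(θ/2) dθ = (10) - (-10) = 20.
Directly, an antiderivative of (5) cos(θ/2) is 10*sin(θ/2); evaluating from pi to 2*pi: ∫_{pi}^{2*pi} (5) cos(θ/2) dθ = (0) - (10) = -10.
Summing the pieces and multiplying by (1/(2*pi)) gives a_1 = 5/pi.

5/pi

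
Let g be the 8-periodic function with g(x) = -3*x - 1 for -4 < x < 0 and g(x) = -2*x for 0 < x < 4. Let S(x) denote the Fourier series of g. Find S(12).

3/2

x = 12 differs from x = -4 by 2 full period(s), and the series is 8-periodic.
At x = -4 the one-sided limits are g(-4^-) = -8 and g(-4^+) = 11.
By Dirichlet's theorem the series converges to their average, [(-8) + (11)]/2 = 3/2.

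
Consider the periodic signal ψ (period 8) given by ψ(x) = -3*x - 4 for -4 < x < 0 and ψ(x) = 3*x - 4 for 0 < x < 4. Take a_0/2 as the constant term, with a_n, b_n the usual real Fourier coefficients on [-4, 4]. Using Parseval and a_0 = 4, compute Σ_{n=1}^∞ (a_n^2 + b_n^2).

Parseval: a_0^2/2 + Σ_{n≥1} (a_n^2+b_n^2) = 1/4 ∫_{-4}^{4} ψ(x)^2 dx = 32.
Subtract a_0^2/2 = 8: Σ (a_n^2+b_n^2) = 24.

24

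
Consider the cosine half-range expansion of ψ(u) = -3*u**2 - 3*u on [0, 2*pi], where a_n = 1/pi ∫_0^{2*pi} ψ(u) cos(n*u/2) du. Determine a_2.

-12

a_2 = 1/pi ∫_0^{2*pi} (-3*u**2 - 3*u) cos(u) du.
Integrating by parts twice (tabular method), an antiderivative of (-3*u**2 - 3*u) cos(u) is -3*u**2*sin(u) - 3*u*sin(u) - 6*u*cos(u) + 6*sin(u) - 3*cos(u); evaluating from 0 to 2*pi: ∫_{0}^{2*pi} (-3*u**2 - 3*u) cos(u) du = (-12*pi - 3) - (-3) = -12*pi.
Hence a_2 = (1/pi)·(-12*pi) = -12.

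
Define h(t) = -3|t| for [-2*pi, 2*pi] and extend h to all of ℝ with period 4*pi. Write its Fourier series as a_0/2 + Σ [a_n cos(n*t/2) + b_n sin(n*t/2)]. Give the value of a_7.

a_7 = (1/(2*pi)) ∫_{-2*pi}^{2*pi} h(t) cos(7*t/2) dt.
h is even and cos(7*t/2) is even, so the integrand is even and a_7 = 1/pi ∫_0^{2*pi} h(t) cos(7*t/2) dt.
Integrating by parts (boundary term plus one more integral), an antiderivative of (-3*t) cos(7*t/2) is -6*t*sin(7*t/2)/7 - 12*cos(7*t/2)/49; evaluating from 0 to 2*pi: ∫_{0}^{2*pi} (-3*t) cos(7*t/2) dt = (12/49) - (-12/49) = 24/49.
Hence a_7 = (1/pi)·(24/49) = 24/(49*pi).

24/(49*pi)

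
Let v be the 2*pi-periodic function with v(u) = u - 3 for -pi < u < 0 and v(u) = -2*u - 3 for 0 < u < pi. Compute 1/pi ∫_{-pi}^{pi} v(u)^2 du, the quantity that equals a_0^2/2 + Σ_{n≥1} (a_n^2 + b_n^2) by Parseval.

1/pi ∫_{-pi}^{pi} v(u)^2 du = 1/pi · (pi*(5*pi**2 + 54 + 27*pi)/3) = 5*pi**2/3 + 18 + 9*pi.

5*pi**2/3 + 18 + 9*pi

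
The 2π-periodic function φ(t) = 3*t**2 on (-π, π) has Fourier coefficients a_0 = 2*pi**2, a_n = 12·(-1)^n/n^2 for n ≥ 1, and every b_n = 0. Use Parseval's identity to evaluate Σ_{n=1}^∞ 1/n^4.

Parseval: a_0^2/2 + Σ a_n^2 = (1/π) ∫_{-π}^{π} φ(t)^2 dt = 18*pi**4/5.
Subtract a_0^2/2 = 2*pi**4: Σ a_n^2 = 8*pi**4/5.
Since a_n^2 = 144/n^4, Σ 1/n^4 = pi**4/90.

pi**4/90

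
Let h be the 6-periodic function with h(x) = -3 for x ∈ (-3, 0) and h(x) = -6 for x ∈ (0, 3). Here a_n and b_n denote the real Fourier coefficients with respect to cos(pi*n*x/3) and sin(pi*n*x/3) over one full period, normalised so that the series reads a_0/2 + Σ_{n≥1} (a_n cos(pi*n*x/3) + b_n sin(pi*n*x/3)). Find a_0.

-9

a_0 = 1/3 ∫_{-3}^{3} h(x) dx = 1/3 · (-27) = -9.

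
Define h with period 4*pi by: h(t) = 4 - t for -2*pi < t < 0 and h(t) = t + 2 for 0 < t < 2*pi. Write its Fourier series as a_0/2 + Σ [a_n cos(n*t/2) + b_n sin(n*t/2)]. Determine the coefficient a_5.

-8/(25*pi)

a_5 = (1/(2*pi)) ∫_{-2*pi}^{2*pi} h(t) cos(5*t/2) dt.
Split the integral at the breakpoints.
Integrating by parts (boundary term plus one more integral), an antiderivative of (4 - t) cos(5*t/2) is -2*t*sin(5*t/2)/5 + 8*sin(5*t/2)/5 - 4*cos(5*t/2)/25; evaluating from -2*pi to 0: ∫_{-2*pi}^{0} (4 - t) cos(5*t/2) dt = (-4/25) - (4/25) = -8/25.
Integrating by parts (boundary term plus one more integral), an antiderivative of (t + 2) cos(5*t/2) is 2*t*sin(5*t/2)/5 + 4*sin(5*t/2)/5 + 4*cos(5*t/2)/25; evaluating from 0 to 2*pi: ∫_{0}^{2*pi} (t + 2) cos(5*t/2) dt = (-4/25) - (4/25) = -8/25.
Summing the pieces and multiplying by (1/(2*pi)) gives a_5 = -8/(25*pi).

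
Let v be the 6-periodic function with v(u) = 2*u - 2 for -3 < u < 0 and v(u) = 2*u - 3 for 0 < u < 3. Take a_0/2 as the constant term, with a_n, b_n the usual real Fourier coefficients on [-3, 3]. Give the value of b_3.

10/(3*pi)

b_3 = 1/3 ∫_{-3}^{3} v(u) sin(pi*u) du.
Split the integral at the breakpoints.
Integrating by parts (boundary term plus one more integral), an antiderivative of (2*u - 2) sin(pi*u) is -2*u*cos(pi*u)/pi + 2*sin(pi*u)/pi**2 + 2*cos(pi*u)/pi; evaluating from -3 to 0: ∫_{-3}^{0} (2*u - 2) sin(pi*u) du = (2/pi) - (-8/pi) = 10/pi.
Integrating by parts (boundary term plus one more integral), an antiderivative of (2*u - 3) sin(pi*u) is -2*u*cos(pi*u)/pi + 2*sin(pi*u)/pi**2 + 3*cos(pi*u)/pi; evaluating from 0 to 3: ∫_{0}^{3} (2*u - 3) sin(pi*u) du = (3/pi) - (3/pi) = 0.
Summing the pieces and multiplying by (1/3) gives b_3 = 10/(3*pi).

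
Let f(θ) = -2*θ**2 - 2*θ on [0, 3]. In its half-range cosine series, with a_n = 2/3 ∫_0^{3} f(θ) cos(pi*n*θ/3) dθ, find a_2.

-18/pi**2

a_2 = 2/3 ∫_0^{3} (-2*θ**2 - 2*θ) cos(2*pi*θ/3) dθ.
Integrating by parts twice (tabular method), an antiderivative of (-2*θ**2 - 2*θ) cos(2*pi*θ/3) is -3*θ**2*sin(2*pi*θ/3)/pi - 3*θ*sin(2*pi*θ/3)/pi - 9*θ*cos(2*pi*θ/3)/pi**2 + 27*sin(2*pi*θ/3)/(2*pi**3) - 9*cos(2*pi*θ/3)/(2*pi**2); evaluating from 0 to 3: ∫_{0}^{3} (-2*θ**2 - 2*θ) cos(2*pi*θ/3) dθ = (-63/(2*pi**2)) - (-9/(2*pi**2)) = -27/pi**2.
Hence a_2 = (2/3)·(-27/pi**2) = -18/pi**2.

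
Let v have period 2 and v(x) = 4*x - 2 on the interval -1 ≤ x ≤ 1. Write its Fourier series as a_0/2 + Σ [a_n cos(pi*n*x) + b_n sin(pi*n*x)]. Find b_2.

-4/pi

b_2 = ∫_{-1}^{1} v(x) sin(2*pi*x) dx.
Integrating by parts (boundary term plus one more integral), an antiderivative of (4*x - 2) sin(2*pi*x) is -2*x*cos(2*pi*x)/pi + sin(2*pi*x)/pi**2 + cos(2*pi*x)/pi; evaluating from -1 to 1: ∫_{-1}^{1} (4*x - 2) sin(2*pi*x) dx = (-1/pi) - (3/pi) = -4/pi.
Hence b_2 = -4/pi.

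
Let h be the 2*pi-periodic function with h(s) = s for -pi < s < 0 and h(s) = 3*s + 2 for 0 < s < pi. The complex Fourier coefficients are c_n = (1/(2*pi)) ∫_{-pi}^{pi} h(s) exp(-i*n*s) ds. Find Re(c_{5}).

Since h is real-valued, Re(c_{5}) = (1/(2*pi)) ∫_{-pi}^{pi} h(s) cos(5*s) ds = a_{5}/2.
Split the integral at the breakpoints.
Integrating by parts (boundary term plus one more integral), an antiderivative of (s) cos(5*s) is s*sin(5*s)/5 + cos(5*s)/25; evaluating from -pi to 0: ∫_{-pi}^{0} (s) cos(5*s) ds = (1/25) - (-1/25) = 2/25.
Integrating by parts (boundary term plus one more integral), an antiderivative of (3*s + 2) cos(5*s) is 3*s*sin(5*s)/5 + 2*sin(5*s)/5 + 3*cos(5*s)/25; evaluating from 0 to pi: ∫_{0}^{pi} (3*s + 2) cos(5*s) ds = (-3/25) - (3/25) = -6/25.
So ∫_{-pi}^{pi} h(s) cos(5*s) ds = -4/25.
Hence Re(c_{5}) = (1/(2*pi))·(-4/25) = -2/(25*pi).

-2/(25*pi)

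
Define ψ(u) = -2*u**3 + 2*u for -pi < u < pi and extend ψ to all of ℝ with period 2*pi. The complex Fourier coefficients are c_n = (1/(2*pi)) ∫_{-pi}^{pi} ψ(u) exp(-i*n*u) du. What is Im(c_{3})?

-10/9 + 2*pi**2/3

Since ψ is real-valued, Im(c_{3}) = -(1/(2*pi)) ∫_{-pi}^{pi} ψ(u) sin(3*u) du = -b_{3}/2.
ψ is odd and sin(3*u) is odd, so the integrand is even: ∫_{-pi}^{pi} ψ(u) sin(3*u) du = 2∫_0^{pi} ψ(u) sin(3*u) du.
Integrating by parts three times (tabular method), an antiderivative of (-2*u**3 + 2*u) sin(3*u) is 2*u**3*cos(3*u)/3 - 2*u**2*sin(3*u)/3 - 10*u*cos(3*u)/9 + 10*sin(3*u)/27; evaluating from 0 to pi: ∫_{0}^{pi} (-2*u**3 + 2*u) sin(3*u) du = (2*pi*(5 - 3*pi**2)/9) - (0) = 2*pi*(5 - 3*pi**2)/9.
So ∫_{-pi}^{pi} ψ(u) sin(3*u) du = 4*pi*(5 - 3*pi**2)/9.
Hence Im(c_{3}) = (-1/(2*pi))·(4*pi*(5 - 3*pi**2)/9) = -10/9 + 2*pi**2/3.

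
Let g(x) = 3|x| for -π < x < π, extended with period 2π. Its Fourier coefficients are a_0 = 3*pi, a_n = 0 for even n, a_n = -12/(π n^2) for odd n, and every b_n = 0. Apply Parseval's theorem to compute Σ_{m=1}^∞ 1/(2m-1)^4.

pi**4/96

Parseval: a_0^2/2 + Σ a_n^2 = (1/π) ∫_{-π}^{π} g(x)^2 dx = 6*pi**2.
Subtract a_0^2/2 = 9*pi**2/2: Σ a_n^2 = 3*pi**2/2.
Only odd n contribute, with a_n^2 = 144/(π^2 n^4), so Σ_{m≥1} 1/(2m-1)^4 = π^2·(3*pi**2/2)/144 = pi**4/96.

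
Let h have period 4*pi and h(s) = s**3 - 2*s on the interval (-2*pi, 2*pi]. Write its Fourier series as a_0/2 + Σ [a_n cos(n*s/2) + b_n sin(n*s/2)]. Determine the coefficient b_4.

b_4 = (1/(2*pi)) ∫_{-2*pi}^{2*pi} h(s) sin(2*s) ds.
h is odd and sin(2*s) is odd, so the integrand is even and b_4 = 1/pi ∫_0^{2*pi} h(s) sin(2*s) ds.
Integrating by parts three times (tabular method), an antiderivative of (s**3 - 2*s) sin(2*s) is -s**3*cos(2*s)/2 + 3*s**2*sin(2*s)/4 + 7*s*cos(2*s)/4 - 7*sin(2*s)/8; evaluating from 0 to 2*pi: ∫_{0}^{2*pi} (s**3 - 2*s) sin(2*s) ds = (pi*(7 - 8*pi**2)/2) - (0) = pi*(7 - 8*pi**2)/2.
Hence b_4 = (1/pi)·(pi*(7 - 8*pi**2)/2) = 7/2 - 4*pi**2.

7/2 - 4*pi**2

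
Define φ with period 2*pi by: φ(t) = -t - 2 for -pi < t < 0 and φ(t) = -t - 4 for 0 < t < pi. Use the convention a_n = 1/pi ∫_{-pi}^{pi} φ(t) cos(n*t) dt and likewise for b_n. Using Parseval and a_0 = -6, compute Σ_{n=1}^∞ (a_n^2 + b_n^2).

2 + 2*pi + 2*pi**2/3

Parseval: a_0^2/2 + Σ_{n≥1} (a_n^2+b_n^2) = 1/pi ∫_{-pi}^{pi} φ(t)^2 dt = 2*pi + 2*pi**2/3 + 20.
Subtract a_0^2/2 = 18: Σ (a_n^2+b_n^2) = 2 + 2*pi + 2*pi**2/3.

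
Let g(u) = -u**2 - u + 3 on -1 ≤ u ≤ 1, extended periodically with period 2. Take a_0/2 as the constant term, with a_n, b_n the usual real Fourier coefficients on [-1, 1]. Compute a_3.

a_3 = ∫_{-1}^{1} g(u) cos(3*pi*u) du.
Integrating by parts twice (tabular method), an antiderivative of (-u**2 - u + 3) cos(3*pi*u) is -u**2*sin(3*pi*u)/(3*pi) - u*sin(3*pi*u)/(3*pi) - 2*u*cos(3*pi*u)/(9*pi**2) + 2*sin(3*pi*u)/(27*pi**3) + sin(3*pi*u)/pi - cos(3*pi*u)/(9*pi**2); evaluating from -1 to 1: ∫_{-1}^{1} (-u**2 - u + 3) cos(3*pi*u) du = (1/(3*pi**2)) - (-1/(9*pi**2)) = 4/(9*pi**2).
Hence a_3 = 4/(9*pi**2).

4/(9*pi**2)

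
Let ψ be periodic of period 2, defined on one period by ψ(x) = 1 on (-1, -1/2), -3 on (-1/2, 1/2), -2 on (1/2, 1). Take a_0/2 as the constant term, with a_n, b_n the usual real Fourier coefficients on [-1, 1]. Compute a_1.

-5/pi

a_1 = ∫_{-1}^{1} ψ(x) cos(pi*x) dx.
Split the integral at the breakpoints.
Directly, an antiderivative of (1) cos(pi*x) is sin(pi*x)/pi; evaluating from -1 to -1/2: ∫_{-1}^{-1/2} (1) cos(pi*x) dx = (-1/pi) - (0) = -1/pi.
Directly, an antiderivative of (-3) cos(pi*x) is -3*sin(pi*x)/pi; evaluating from -1/2 to 1/2: ∫_{-1/2}^{1/2} (-3) cos(pi*x) dx = (-3/pi) - (3/pi) = -6/pi.
Directly, an antiderivative of (-2) cos(pi*x) is -2*sin(pi*x)/pi; evaluating from 1/2 to 1: ∫_{1/2}^{1} (-2) cos(pi*x) dx = (0) - (-2/pi) = 2/pi.
Summing the pieces gives a_1 = -5/pi.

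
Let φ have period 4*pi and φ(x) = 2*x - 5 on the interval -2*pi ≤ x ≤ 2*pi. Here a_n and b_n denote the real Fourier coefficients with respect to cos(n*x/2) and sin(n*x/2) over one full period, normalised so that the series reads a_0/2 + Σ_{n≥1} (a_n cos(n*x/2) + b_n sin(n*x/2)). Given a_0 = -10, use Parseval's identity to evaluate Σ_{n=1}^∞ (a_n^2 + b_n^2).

32*pi**2/3

Parseval: a_0^2/2 + Σ_{n≥1} (a_n^2+b_n^2) = (1/(2*pi)) ∫_{-2*pi}^{2*pi} φ(x)^2 dx = 50 + 32*pi**2/3.
Subtract a_0^2/2 = 50: Σ (a_n^2+b_n^2) = 32*pi**2/3.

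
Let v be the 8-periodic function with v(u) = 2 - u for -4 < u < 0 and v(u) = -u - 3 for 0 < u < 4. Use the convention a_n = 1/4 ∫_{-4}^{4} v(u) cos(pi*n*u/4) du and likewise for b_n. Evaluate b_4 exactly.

b_4 = 1/4 ∫_{-4}^{4} v(u) sin(pi*u) du.
Split the integral at the breakpoints.
Integrating by parts (boundary term plus one more integral), an antiderivative of (2 - u) sin(pi*u) is u*cos(pi*u)/pi - sin(pi*u)/pi**2 - 2*cos(pi*u)/pi; evaluating from -4 to 0: ∫_{-4}^{0} (2 - u) sin(pi*u) du = (-2/pi) - (-6/pi) = 4/pi.
Integrating by parts (boundary term plus one more integral), an antiderivative of (-u - 3) sin(pi*u) is u*cos(pi*u)/pi - sin(pi*u)/pi**2 + 3*cos(pi*u)/pi; evaluating from 0 to 4: ∫_{0}^{4} (-u - 3) sin(pi*u) du = (7/pi) - (3/pi) = 4/pi.
Summing the pieces and multiplying by (1/4) gives b_4 = 2/pi.

2/pi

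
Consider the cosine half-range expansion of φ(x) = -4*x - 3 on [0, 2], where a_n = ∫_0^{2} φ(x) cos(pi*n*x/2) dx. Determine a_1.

a_1 = ∫_0^{2} (-4*x - 3) cos(pi*x/2) dx.
Integrating by parts (boundary term plus one more integral), an antiderivative of (-4*x - 3) cos(pi*x/2) is -8*x*sin(pi*x/2)/pi - 6*sin(pi*x/2)/pi - 16*cos(pi*x/2)/pi**2; evaluating from 0 to 2: ∫_{0}^{2} (-4*x - 3) cos(pi*x/2) dx = (16/pi**2) - (-16/pi**2) = 32/pi**2.
Hence a_1 = 32/pi**2.

32/pi**2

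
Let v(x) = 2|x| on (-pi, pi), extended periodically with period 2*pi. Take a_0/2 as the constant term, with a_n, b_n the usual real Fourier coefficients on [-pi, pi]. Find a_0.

2*pi

a_0 = 1/pi ∫_{-pi}^{pi} v(x) dx = 1/pi · (2*pi**2) = 2*pi.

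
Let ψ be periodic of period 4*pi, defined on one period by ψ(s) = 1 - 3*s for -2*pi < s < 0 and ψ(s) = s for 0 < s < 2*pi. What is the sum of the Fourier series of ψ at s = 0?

At s = 0 the one-sided limits are ψ(0^-) = 1 and ψ(0^+) = 0.
By Dirichlet's theorem the series converges to their average, [(1) + (0)]/2 = 1/2.

1/2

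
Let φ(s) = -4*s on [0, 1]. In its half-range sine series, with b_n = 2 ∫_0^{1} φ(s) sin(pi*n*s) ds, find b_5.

b_5 = 2 ∫_0^{1} (-4*s) sin(5*pi*s) ds.
Integrating by parts (boundary term plus one more integral), an antiderivative of (-4*s) sin(5*pi*s) is 4*s*cos(5*pi*s)/(5*pi) - 4*sin(5*pi*s)/(25*pi**2); evaluating from 0 to 1: ∫_{0}^{1} (-4*s) sin(5*pi*s) ds = (-4/(5*pi)) - (0) = -4/(5*pi).
Hence b_5 = 2·(-4/(5*pi)) = -8/(5*pi).

-8/(5*pi)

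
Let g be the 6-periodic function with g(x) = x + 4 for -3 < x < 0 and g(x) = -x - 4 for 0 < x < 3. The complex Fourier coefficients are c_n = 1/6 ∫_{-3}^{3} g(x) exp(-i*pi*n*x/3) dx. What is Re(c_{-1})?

6/pi**2

Since g is real-valued, Re(c_{-1}) = 1/6 ∫_{-3}^{3} g(x) cos(-pi*x/3) dx = a_{1}/2.
Split the integral at the breakpoints.
Integrating by parts (boundary term plus one more integral), an antiderivative of (x + 4) cos(-pi*x/3) is 3*x*sin(pi*x/3)/pi + 12*sin(pi*x/3)/pi + 9*cos(pi*x/3)/pi**2; evaluating from -3 to 0: ∫_{-3}^{0} (x + 4) cos(-pi*x/3) dx = (9/pi**2) - (-9/pi**2) = 18/pi**2.
Integrating by parts (boundary term plus one more integral), an antiderivative of (-x - 4) cos(-pi*x/3) is -3*x*sin(pi*x/3)/pi - 12*sin(pi*x/3)/pi - 9*cos(pi*x/3)/pi**2; evaluating from 0 to 3: ∫_{0}^{3} (-x - 4) cos(-pi*x/3) dx = (9/pi**2) - (-9/pi**2) = 18/pi**2.
So ∫_{-3}^{3} g(x) cos(-pi*x/3) dx = 36/pi**2.
Hence Re(c_{-1}) = (1/6)·(36/pi**2) = 6/pi**2.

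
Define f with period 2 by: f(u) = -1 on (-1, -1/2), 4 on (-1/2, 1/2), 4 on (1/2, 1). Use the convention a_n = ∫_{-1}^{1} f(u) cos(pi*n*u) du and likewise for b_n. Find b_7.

b_7 = ∫_{-1}^{1} f(u) sin(7*pi*u) du.
Split the integral at the breakpoints.
Directly, an antiderivative of (-1) sin(7*pi*u) is cos(7*pi*u)/(7*pi); evaluating from -1 to -1/2: ∫_{-1}^{-1/2} (-1) sin(7*pi*u) du = (0) - (-1/(7*pi)) = 1/(7*pi).
Directly, an antiderivative of (4) sin(7*pi*u) is -4*cos(7*pi*u)/(7*pi); evaluating from -1/2 to 1/2: ∫_{-1/2}^{1/2} (4) sin(7*pi*u) du = (0) - (0) = 0.
Directly, an antiderivative of (4) sin(7*pi*u) is -4*cos(7*pi*u)/(7*pi); evaluating from 1/2 to 1: ∫_{1/2}^{1} (4) sin(7*pi*u) du = (4/(7*pi)) - (0) = 4/(7*pi).
Summing the pieces gives b_7 = 5/(7*pi).

5/(7*pi)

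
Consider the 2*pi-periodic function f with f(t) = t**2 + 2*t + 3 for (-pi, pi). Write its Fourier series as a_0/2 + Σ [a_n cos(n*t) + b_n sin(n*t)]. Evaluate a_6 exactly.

1/9

a_6 = 1/pi ∫_{-pi}^{pi} f(t) cos(6*t) dt.
Integrating by parts twice (tabular method), an antiderivative of (t**2 + 2*t + 3) cos(6*t) is t**2*sin(6*t)/6 + t*sin(6*t)/3 + t*cos(6*t)/18 + 53*sin(6*t)/108 + cos(6*t)/18; evaluating from -pi to pi: ∫_{-pi}^{pi} (t**2 + 2*t + 3) cos(6*t) dt = (1/18 + pi/18) - (1/18 - pi/18) = pi/9.
Hence a_6 = (1/pi)·(pi/9) = 1/9.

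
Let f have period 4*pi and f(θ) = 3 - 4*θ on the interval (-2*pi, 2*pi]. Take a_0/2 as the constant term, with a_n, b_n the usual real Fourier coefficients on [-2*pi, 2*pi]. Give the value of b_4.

4

b_4 = (1/(2*pi)) ∫_{-2*pi}^{2*pi} f(θ) sin(2*θ) dθ.
Integrating by parts (boundary term plus one more integral), an antiderivative of (3 - 4*θ) sin(2*θ) is 2*θ*cos(2*θ) - sin(2*θ) - 3*cos(2*θ)/2; evaluating from -2*pi to 2*pi: ∫_{-2*pi}^{2*pi} (3 - 4*θ) sin(2*θ) dθ = (-3/2 + 4*pi) - (-4*pi - 3/2) = 8*pi.
Hence b_4 = (1/(2*pi))·(8*pi) = 4.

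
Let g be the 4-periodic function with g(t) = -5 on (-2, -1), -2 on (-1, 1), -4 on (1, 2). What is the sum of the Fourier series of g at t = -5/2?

-4

t = -5/2 differs from t = 3/2 by -1 full period(s), and the series is 4-periodic.
g is continuous at t = 3/2 with value -4, so the series converges to -4 there.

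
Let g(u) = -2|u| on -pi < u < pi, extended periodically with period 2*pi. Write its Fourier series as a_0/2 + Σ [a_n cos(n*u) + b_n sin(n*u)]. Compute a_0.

-2*pi

a_0 = 1/pi ∫_{-pi}^{pi} g(u) du = 1/pi · (-2*pi**2) = -2*pi.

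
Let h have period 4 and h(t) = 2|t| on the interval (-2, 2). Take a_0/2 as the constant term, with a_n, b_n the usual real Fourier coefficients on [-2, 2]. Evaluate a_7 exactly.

-16/(49*pi**2)

a_7 = 1/2 ∫_{-2}^{2} h(t) cos(7*pi*t/2) dt.
h is even and cos(7*pi*t/2) is even, so the integrand is even and a_7 = ∫_0^{2} h(t) cos(7*pi*t/2) dt.
Integrating by parts (boundary term plus one more integral), an antiderivative of (2*t) cos(7*pi*t/2) is 4*t*sin(7*pi*t/2)/(7*pi) + 8*cos(7*pi*t/2)/(49*pi**2); evaluating from 0 to 2: ∫_{0}^{2} (2*t) cos(7*pi*t/2) dt = (-8/(49*pi**2)) - (8/(49*pi**2)) = -16/(49*pi**2).
Hence a_7 = -16/(49*pi**2).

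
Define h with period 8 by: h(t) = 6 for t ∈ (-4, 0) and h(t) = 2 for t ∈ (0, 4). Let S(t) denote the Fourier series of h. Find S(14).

t = 14 differs from t = -2 by 2 full period(s), and the series is 8-periodic.
h is continuous at t = -2 with value 6, so the series converges to 6 there.

6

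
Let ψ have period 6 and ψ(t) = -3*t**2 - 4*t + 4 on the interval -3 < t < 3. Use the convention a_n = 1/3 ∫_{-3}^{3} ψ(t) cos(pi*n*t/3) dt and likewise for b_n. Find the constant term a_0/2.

-5

a_0 = 1/3 ∫_{-3}^{3} ψ(t) dt = 1/3 · (-30) = -10.
So the constant term a_0/2 = -5.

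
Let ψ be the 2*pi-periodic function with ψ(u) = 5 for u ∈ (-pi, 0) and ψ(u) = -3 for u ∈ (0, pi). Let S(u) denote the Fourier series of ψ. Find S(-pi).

1

At u = -pi the one-sided limits are ψ(-pi^-) = -3 and ψ(-pi^+) = 5.
By Dirichlet's theorem the series converges to their average, [(-3) + (5)]/2 = 1.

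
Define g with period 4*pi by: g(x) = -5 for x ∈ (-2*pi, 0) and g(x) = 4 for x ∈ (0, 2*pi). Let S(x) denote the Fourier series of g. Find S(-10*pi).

x = -10*pi differs from x = -2*pi by -2 full period(s), and the series is 4*pi-periodic.
At x = -2*pi the one-sided limits are g(-2*pi^-) = 4 and g(-2*pi^+) = -5.
By Dirichlet's theorem the series converges to their average, [(4) + (-5)]/2 = -1/2.

-1/2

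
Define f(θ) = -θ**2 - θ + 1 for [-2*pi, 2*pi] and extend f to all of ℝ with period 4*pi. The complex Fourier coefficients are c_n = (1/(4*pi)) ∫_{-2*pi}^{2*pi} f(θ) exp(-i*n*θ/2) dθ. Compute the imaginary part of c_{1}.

2

Since f is real-valued, Im(c_{1}) = -(1/(4*pi)) ∫_{-2*pi}^{2*pi} f(θ) sin(θ/2) dθ = -b_{1}/2.
Integrating by parts twice (tabular method), an antiderivative of (-θ**2 - θ + 1) sin(θ/2) is 2*θ**2*cos(θ/2) - 8*θ*sin(θ/2) + 2*θ*cos(θ/2) - 4*sin(θ/2) - 18*cos(θ/2); evaluating from -2*pi to 2*pi: ∫_{-2*pi}^{2*pi} (-θ**2 - θ + 1) sin(θ/2) dθ = (-8*pi**2 - 4*pi + 18) - (-8*pi**2 + 4*pi + 18) = -8*pi.
Hence Im(c_{1}) = (-1/(4*pi))·(-8*pi) = 2.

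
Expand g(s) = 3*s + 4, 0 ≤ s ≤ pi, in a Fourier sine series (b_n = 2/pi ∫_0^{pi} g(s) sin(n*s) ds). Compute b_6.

b_6 = 2/pi ∫_0^{pi} (3*s + 4) sin(6*s) ds.
Integrating by parts (boundary term plus one more integral), an antiderivative of (3*s + 4) sin(6*s) is -s*cos(6*s)/2 + sin(6*s)/12 - 2*cos(6*s)/3; evaluating from 0 to pi: ∫_{0}^{pi} (3*s + 4) sin(6*s) ds = (-pi/2 - 2/3) - (-2/3) = -pi/2.
Hence b_6 = (2/pi)·(-pi/2) = -1.

-1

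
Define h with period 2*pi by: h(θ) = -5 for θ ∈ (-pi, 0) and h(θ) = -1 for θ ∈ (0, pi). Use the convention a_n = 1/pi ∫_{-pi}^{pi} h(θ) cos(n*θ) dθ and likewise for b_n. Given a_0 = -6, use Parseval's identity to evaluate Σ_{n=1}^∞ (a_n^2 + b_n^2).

8

Parseval: a_0^2/2 + Σ_{n≥1} (a_n^2+b_n^2) = 1/pi ∫_{-pi}^{pi} h(θ)^2 dθ = 26.
Subtract a_0^2/2 = 18: Σ (a_n^2+b_n^2) = 8.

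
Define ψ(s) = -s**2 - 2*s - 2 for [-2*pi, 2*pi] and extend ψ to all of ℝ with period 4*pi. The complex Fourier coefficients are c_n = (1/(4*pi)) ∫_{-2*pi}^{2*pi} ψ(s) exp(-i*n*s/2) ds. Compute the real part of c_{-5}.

Since ψ is real-valued, Re(c_{-5}) = (1/(4*pi)) ∫_{-2*pi}^{2*pi} ψ(s) cos(-5*s/2) ds = a_{5}/2.
Integrating by parts twice (tabular method), an antiderivative of (-s**2 - 2*s - 2) cos(-5*s/2) is -2*s**2*sin(5*s/2)/5 - 4*s*sin(5*s/2)/5 - 8*s*cos(5*s/2)/25 - 84*sin(5*s/2)/125 - 8*cos(5*s/2)/25; evaluating from -2*pi to 2*pi: ∫_{-2*pi}^{2*pi} (-s**2 - 2*s - 2) cos(-5*s/2) ds = (8/25 + 16*pi/25) - (8/25 - 16*pi/25) = 32*pi/25.
Hence Re(c_{-5}) = (1/(4*pi))·(32*pi/25) = 8/25.

8/25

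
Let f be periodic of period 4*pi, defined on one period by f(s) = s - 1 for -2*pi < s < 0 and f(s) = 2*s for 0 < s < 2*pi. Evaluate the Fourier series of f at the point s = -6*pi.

-1/2 + pi

s = -6*pi differs from s = -2*pi by -1 full period(s), and the series is 4*pi-periodic.
At s = -2*pi the one-sided limits are f(-2*pi^-) = 4*pi and f(-2*pi^+) = -2*pi - 1.
By Dirichlet's theorem the series converges to their average, [(4*pi) + (-2*pi - 1)]/2 = -1/2 + pi.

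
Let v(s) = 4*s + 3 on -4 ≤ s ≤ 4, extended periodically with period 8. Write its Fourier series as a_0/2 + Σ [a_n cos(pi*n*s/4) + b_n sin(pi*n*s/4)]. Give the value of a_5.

0

a_5 = 1/4 ∫_{-4}^{4} v(s) cos(5*pi*s/4) ds.
Integrating by parts (boundary term plus one more integral), an antiderivative of (4*s + 3) cos(5*pi*s/4) is 16*s*sin(5*pi*s/4)/(5*pi) + 12*sin(5*pi*s/4)/(5*pi) + 64*cos(5*pi*s/4)/(25*pi**2); evaluating from -4 to 4: ∫_{-4}^{4} (4*s + 3) cos(5*pi*s/4) ds = (-64/(25*pi**2)) - (-64/(25*pi**2)) = 0.
Hence a_5 = (1/4)·(0) = 0.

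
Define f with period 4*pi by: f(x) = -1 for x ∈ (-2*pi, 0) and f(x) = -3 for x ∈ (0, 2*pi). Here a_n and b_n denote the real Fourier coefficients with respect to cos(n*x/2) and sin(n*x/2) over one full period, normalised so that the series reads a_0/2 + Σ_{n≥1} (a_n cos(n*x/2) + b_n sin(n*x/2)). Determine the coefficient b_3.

-4/(3*pi)

b_3 = (1/(2*pi)) ∫_{-2*pi}^{2*pi} f(x) sin(3*x/2) dx.
Split the integral at the breakpoints.
Directly, an antiderivative of (-1) sin(3*x/2) is 2*cos(3*x/2)/3; evaluating from -2*pi to 0: ∫_{-2*pi}^{0} (-1) sin(3*x/2) dx = (2/3) - (-2/3) = 4/3.
Directly, an antiderivative of (-3) sin(3*x/2) is 2*cos(3*x/2); evaluating from 0 to 2*pi: ∫_{0}^{2*pi} (-3) sin(3*x/2) dx = (-2) - (2) = -4.
Summing the pieces and multiplying by (1/(2*pi)) gives b_3 = -4/(3*pi).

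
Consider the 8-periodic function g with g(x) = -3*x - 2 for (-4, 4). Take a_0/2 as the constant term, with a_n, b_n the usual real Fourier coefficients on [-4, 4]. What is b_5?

-24/(5*pi)

b_5 = 1/4 ∫_{-4}^{4} g(x) sin(5*pi*x/4) dx.
Integrating by parts (boundary term plus one more integral), an antiderivative of (-3*x - 2) sin(5*pi*x/4) is 12*x*cos(5*pi*x/4)/(5*pi) - 48*sin(5*pi*x/4)/(25*pi**2) + 8*cos(5*pi*x/4)/(5*pi); evaluating from -4 to 4: ∫_{-4}^{4} (-3*x - 2) sin(5*pi*x/4) dx = (-56/(5*pi)) - (8/pi) = -96/(5*pi).
Hence b_5 = (1/4)·(-96/(5*pi)) = -24/(5*pi).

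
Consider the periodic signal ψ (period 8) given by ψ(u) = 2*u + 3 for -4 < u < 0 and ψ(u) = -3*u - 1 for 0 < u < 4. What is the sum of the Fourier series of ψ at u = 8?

1

u = 8 differs from u = 0 by 1 full period(s), and the series is 8-periodic.
At u = 0 the one-sided limits are ψ(0^-) = 3 and ψ(0^+) = -1.
By Dirichlet's theorem the series converges to their average, [(3) + (-1)]/2 = 1.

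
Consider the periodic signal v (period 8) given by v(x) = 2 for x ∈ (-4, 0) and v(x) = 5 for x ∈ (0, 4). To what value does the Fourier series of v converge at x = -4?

x = -4 differs from x = 4 by -1 full period(s), and the series is 8-periodic.
At x = 4 the one-sided limits are v(4^-) = 5 and v(4^+) = 2.
By Dirichlet's theorem the series converges to their average, [(5) + (2)]/2 = 7/2.

7/2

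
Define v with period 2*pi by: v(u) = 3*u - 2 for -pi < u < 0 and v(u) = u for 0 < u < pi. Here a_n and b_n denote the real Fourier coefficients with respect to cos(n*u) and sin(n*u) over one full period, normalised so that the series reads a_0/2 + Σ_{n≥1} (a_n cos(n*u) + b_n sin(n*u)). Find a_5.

4/(25*pi)

a_5 = 1/pi ∫_{-pi}^{pi} v(u) cos(5*u) du.
Split the integral at the breakpoints.
Integrating by parts (boundary term plus one more integral), an antiderivative of (3*u - 2) cos(5*u) is 3*u*sin(5*u)/5 - 2*sin(5*u)/5 + 3*cos(5*u)/25; evaluating from -pi to 0: ∫_{-pi}^{0} (3*u - 2) cos(5*u) du = (3/25) - (-3/25) = 6/25.
Integrating by parts (boundary term plus one more integral), an antiderivative of (u) cos(5*u) is u*sin(5*u)/5 + cos(5*u)/25; evaluating from 0 to pi: ∫_{0}^{pi} (u) cos(5*u) du = (-1/25) - (1/25) = -2/25.
Summing the pieces and multiplying by (1/pi) gives a_5 = 4/(25*pi).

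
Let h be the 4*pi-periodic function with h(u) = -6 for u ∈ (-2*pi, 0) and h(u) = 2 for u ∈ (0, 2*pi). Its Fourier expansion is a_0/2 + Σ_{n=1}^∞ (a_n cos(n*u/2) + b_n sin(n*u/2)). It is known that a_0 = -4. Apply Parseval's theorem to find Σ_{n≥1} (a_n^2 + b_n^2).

Parseval: a_0^2/2 + Σ_{n≥1} (a_n^2+b_n^2) = (1/(2*pi)) ∫_{-2*pi}^{2*pi} h(u)^2 du = 40.
Subtract a_0^2/2 = 8: Σ (a_n^2+b_n^2) = 32.

32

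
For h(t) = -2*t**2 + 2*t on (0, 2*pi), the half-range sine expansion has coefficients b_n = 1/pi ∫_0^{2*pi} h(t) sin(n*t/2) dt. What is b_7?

b_7 = 1/pi ∫_0^{2*pi} (-2*t**2 + 2*t) sin(7*t/2) dt.
Integrating by parts twice (tabular method), an antiderivative of (-2*t**2 + 2*t) sin(7*t/2) is 4*t**2*cos(7*t/2)/7 - 16*t*sin(7*t/2)/49 - 4*t*cos(7*t/2)/7 + 8*sin(7*t/2)/49 - 32*cos(7*t/2)/343; evaluating from 0 to 2*pi: ∫_{0}^{2*pi} (-2*t**2 + 2*t) sin(7*t/2) dt = (-16*pi**2/7 + 32/343 + 8*pi/7) - (-32/343) = -16*pi**2/7 + 64/343 + 8*pi/7.
Hence b_7 = (1/pi)·(-16*pi**2/7 + 64/343 + 8*pi/7) = 8*(-98*pi**2 + 8 + 49*pi)/(343*pi).

8*(-98*pi**2 + 8 + 49*pi)/(343*pi)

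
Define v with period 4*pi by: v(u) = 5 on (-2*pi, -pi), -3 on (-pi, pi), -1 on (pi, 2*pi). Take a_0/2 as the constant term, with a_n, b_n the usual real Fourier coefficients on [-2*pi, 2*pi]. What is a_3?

10/(3*pi)

a_3 = (1/(2*pi)) ∫_{-2*pi}^{2*pi} v(u) cos(3*u/2) du.
Split the integral at the breakpoints.
Directly, an antiderivative of (5) cos(3*u/2) is 10*sin(3*u/2)/3; evaluating from -2*pi to -pi: ∫_{-2*pi}^{-pi} (5) cos(3*u/2) du = (10/3) - (0) = 10/3.
Directly, an antiderivative of (-3) cos(3*u/2) is -2*sin(3*u/2); evaluating from -pi to pi: ∫_{-pi}^{pi} (-3) cos(3*u/2) du = (2) - (-2) = 4.
Directly, an antiderivative of (-1) cos(3*u/2) is -2*sin(3*u/2)/3; evaluating from pi to 2*pi: ∫_{pi}^{2*pi} (-1) cos(3*u/2) du = (0) - (2/3) = -2/3.
Summing the pieces and multiplying by (1/(2*pi)) gives a_3 = 10/(3*pi).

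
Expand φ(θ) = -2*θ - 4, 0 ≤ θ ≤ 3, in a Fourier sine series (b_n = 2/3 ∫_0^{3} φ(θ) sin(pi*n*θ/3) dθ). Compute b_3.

b_3 = 2/3 ∫_0^{3} (-2*θ - 4) sin(pi*θ) dθ.
Integrating by parts (boundary term plus one more integral), an antiderivative of (-2*θ - 4) sin(pi*θ) is 2*θ*cos(pi*θ)/pi - 2*sin(pi*θ)/pi**2 + 4*cos(pi*θ)/pi; evaluating from 0 to 3: ∫_{0}^{3} (-2*θ - 4) sin(pi*θ) dθ = (-10/pi) - (4/pi) = -14/pi.
Hence b_3 = (2/3)·(-14/pi) = -28/(3*pi).

-28/(3*pi)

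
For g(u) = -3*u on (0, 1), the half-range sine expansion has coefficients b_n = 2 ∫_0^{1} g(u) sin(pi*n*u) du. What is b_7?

b_7 = 2 ∫_0^{1} (-3*u) sin(7*pi*u) du.
Integrating by parts (boundary term plus one more integral), an antiderivative of (-3*u) sin(7*pi*u) is 3*u*cos(7*pi*u)/(7*pi) - 3*sin(7*pi*u)/(49*pi**2); evaluating from 0 to 1: ∫_{0}^{1} (-3*u) sin(7*pi*u) du = (-3/(7*pi)) - (0) = -3/(7*pi).
Hence b_7 = 2·(-3/(7*pi)) = -6/(7*pi).

-6/(7*pi)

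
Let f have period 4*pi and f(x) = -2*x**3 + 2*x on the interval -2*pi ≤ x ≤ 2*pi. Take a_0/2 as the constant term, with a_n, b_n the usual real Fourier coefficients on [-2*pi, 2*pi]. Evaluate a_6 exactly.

0

a_6 = (1/(2*pi)) ∫_{-2*pi}^{2*pi} f(x) cos(3*x) dx.
f is odd and cos(3*x) is even, so the integrand is odd over a symmetric interval and the integral vanishes.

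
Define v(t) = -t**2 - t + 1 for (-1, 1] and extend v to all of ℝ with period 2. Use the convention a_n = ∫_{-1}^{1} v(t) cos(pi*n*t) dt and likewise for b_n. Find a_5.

4/(25*pi**2)

a_5 = ∫_{-1}^{1} v(t) cos(5*pi*t) dt.
Integrating by parts twice (tabular method), an antiderivative of (-t**2 - t + 1) cos(5*pi*t) is -t**2*sin(5*pi*t)/(5*pi) - t*sin(5*pi*t)/(5*pi) - 2*t*cos(5*pi*t)/(25*pi**2) + 2*sin(5*pi*t)/(125*pi**3) + sin(5*pi*t)/(5*pi) - cos(5*pi*t)/(25*pi**2); evaluating from -1 to 1: ∫_{-1}^{1} (-t**2 - t + 1) cos(5*pi*t) dt = (3/(25*pi**2)) - (-1/(25*pi**2)) = 4/(25*pi**2).
Hence a_5 = 4/(25*pi**2).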